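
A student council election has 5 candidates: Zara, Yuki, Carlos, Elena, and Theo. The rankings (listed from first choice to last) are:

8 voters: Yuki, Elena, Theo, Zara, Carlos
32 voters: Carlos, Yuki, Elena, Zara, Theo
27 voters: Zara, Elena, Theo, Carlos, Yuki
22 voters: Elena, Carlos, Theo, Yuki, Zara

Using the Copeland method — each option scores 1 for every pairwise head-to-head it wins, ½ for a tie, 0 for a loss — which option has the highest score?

Elena

Zara: beats Theo; loses to Yuki, Carlos, and Elena → score 1.
Yuki: beats Zara; loses to Carlos, Elena, and Theo → score 1.
Carlos: beats Zara, Yuki, and Theo; loses to Elena → score 3.
Elena: beats Zara, Yuki, Carlos, and Theo → score 4.
Theo: beats Yuki; loses to Zara, Carlos, and Elena → score 1.
Elena has the best pairwise record.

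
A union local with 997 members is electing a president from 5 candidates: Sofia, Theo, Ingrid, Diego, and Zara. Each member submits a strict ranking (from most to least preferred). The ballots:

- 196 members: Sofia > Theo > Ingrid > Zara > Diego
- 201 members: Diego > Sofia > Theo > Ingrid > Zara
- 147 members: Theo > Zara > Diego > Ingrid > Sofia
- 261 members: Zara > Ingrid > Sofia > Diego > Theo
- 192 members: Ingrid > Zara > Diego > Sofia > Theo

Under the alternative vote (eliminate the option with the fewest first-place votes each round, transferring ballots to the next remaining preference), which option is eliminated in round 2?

Round 1: Sofia 196, Theo 147, Ingrid 192, Diego 201, Zara 261. Eliminate Theo.
Round 2: Sofia 196, Ingrid 192, Diego 201, Zara 408. Eliminate Ingrid.

Ingrid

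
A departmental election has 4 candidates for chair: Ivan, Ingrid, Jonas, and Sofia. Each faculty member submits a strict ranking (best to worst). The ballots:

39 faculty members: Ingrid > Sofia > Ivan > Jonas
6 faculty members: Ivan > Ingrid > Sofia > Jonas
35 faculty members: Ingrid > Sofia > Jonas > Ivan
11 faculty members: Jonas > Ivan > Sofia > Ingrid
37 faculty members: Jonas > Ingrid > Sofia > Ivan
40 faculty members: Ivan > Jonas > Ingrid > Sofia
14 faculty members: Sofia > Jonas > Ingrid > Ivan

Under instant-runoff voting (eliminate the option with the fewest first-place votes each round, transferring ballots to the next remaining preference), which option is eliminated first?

Round 1: Ivan 46, Ingrid 74, Jonas 48, Sofia 14. Eliminate Sofia.

Sofia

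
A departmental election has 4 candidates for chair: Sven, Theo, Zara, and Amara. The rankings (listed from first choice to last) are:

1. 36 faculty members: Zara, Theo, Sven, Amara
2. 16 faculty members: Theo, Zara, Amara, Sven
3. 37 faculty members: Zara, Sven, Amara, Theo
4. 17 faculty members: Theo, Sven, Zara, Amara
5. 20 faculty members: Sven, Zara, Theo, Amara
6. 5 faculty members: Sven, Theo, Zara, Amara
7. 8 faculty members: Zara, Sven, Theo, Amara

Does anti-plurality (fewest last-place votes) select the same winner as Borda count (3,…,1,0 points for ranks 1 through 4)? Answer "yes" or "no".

yes

Anti-plurality — last-place votes: Sven 16, Theo 37, Zara 0, Amara 86. Winner: Zara.
Borda — scores: Sven 235, Theo 209, Zara 337, Amara 53. Winner: Zara.
The two methods agree.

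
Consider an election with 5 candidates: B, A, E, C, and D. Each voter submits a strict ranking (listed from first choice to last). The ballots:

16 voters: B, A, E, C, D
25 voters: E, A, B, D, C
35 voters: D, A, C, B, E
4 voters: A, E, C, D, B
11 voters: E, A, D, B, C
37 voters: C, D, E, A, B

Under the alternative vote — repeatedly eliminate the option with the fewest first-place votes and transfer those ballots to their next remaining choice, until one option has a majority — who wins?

C

Round 1: B 16, A 4, E 36, C 37, D 35. Eliminate A.
Round 2: B 16, E 40, C 37, D 35. Eliminate B.
Round 3: E 56, C 37, D 35. Eliminate D.
Round 4: E 56, C 72. C has a majority.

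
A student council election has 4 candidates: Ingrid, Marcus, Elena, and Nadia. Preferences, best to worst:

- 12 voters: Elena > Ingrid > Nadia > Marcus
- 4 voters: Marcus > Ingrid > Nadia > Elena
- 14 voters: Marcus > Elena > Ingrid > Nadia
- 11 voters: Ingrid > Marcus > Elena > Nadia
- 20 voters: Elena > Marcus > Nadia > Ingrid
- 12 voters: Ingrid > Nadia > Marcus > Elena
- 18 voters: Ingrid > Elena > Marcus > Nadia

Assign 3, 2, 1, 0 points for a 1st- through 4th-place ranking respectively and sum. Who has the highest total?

Elena

Ingrid: 12·2 + 4·2 + 14·1 + 11·3 + 20·0 + 12·3 + 18·3 = 169
Marcus: 12·0 + 4·3 + 14·3 + 11·2 + 20·2 + 12·1 + 18·1 = 146
Elena: 12·3 + 4·0 + 14·2 + 11·1 + 20·3 + 12·0 + 18·2 = 171
Nadia: 12·1 + 4·1 + 14·0 + 11·0 + 20·1 + 12·2 + 18·0 = 60
Elena has the highest Borda score (171).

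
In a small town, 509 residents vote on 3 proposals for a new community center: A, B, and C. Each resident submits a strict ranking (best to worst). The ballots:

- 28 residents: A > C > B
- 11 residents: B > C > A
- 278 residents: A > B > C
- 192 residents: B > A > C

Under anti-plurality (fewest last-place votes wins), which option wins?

Last-place votes: A 11, B 28, C 470.
A is ranked last by the fewest voters, so A wins.

A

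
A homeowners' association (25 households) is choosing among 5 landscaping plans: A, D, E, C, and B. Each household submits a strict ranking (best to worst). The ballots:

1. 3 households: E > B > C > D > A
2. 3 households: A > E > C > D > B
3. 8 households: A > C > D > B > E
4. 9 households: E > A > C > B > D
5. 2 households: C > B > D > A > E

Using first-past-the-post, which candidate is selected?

First-place votes: A 11, D 0, E 12, C 2, B 0.
E has the most first-place votes.

E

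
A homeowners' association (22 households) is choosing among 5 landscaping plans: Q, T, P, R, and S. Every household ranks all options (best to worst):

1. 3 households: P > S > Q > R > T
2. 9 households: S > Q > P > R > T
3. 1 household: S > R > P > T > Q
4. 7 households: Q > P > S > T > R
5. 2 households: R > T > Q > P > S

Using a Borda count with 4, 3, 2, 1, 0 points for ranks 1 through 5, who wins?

Q

Q: 3·2 + 9·3 + 1·0 + 7·4 + 2·2 = 65
T: 3·0 + 9·0 + 1·1 + 7·1 + 2·3 = 14
P: 3·4 + 9·2 + 1·2 + 7·3 + 2·1 = 55
R: 3·1 + 9·1 + 1·3 + 7·0 + 2·4 = 23
S: 3·3 + 9·4 + 1·4 + 7·2 + 2·0 = 63
Q has the highest Borda score (65).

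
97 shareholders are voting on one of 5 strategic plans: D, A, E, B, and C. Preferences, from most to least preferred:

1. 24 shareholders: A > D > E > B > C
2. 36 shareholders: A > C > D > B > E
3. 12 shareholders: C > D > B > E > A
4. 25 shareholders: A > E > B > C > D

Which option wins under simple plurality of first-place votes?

First-place votes: D 0, A 85, E 0, B 0, C 12.
A has the most first-place votes.

A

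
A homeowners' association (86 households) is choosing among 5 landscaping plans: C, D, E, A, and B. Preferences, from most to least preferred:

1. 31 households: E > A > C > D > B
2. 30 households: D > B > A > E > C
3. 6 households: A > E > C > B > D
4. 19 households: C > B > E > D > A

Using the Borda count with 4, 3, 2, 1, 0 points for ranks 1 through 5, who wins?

C: 31·2 + 30·0 + 6·2 + 19·4 = 150
D: 31·1 + 30·4 + 6·0 + 19·1 = 170
E: 31·4 + 30·1 + 6·3 + 19·2 = 210
A: 31·3 + 30·2 + 6·4 + 19·0 = 177
B: 31·0 + 30·3 + 6·1 + 19·3 = 153
E has the highest Borda score (210).

E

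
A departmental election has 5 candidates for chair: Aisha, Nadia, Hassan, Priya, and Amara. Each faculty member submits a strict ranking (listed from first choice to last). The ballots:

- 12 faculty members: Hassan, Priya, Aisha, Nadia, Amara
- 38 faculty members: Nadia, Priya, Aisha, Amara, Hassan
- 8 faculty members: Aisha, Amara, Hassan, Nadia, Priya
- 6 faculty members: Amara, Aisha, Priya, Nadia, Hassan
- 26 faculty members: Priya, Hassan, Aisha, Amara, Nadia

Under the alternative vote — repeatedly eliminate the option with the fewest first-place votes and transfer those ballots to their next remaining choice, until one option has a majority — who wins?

Round 1: Aisha 8, Nadia 38, Hassan 12, Priya 26, Amara 6. Eliminate Amara.
Round 2: Aisha 14, Nadia 38, Hassan 12, Priya 26. Eliminate Hassan.
Round 3: Aisha 14, Nadia 38, Priya 38. Eliminate Aisha.
Round 4: Nadia 46, Priya 44. Nadia has a majority.

Nadia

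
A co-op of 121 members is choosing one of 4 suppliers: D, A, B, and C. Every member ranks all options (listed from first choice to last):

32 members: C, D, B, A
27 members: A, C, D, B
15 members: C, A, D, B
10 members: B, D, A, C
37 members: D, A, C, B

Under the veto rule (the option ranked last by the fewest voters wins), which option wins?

D

Last-place votes: D 0, A 32, B 79, C 10.
D is ranked last by the fewest voters, so D wins.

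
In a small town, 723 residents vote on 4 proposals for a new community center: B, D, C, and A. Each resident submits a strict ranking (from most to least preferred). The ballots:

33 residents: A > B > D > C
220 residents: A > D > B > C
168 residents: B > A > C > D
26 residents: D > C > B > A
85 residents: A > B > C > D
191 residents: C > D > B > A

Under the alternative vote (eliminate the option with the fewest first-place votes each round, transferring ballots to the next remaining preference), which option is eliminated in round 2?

Round 1: B 168, D 26, C 191, A 338. Eliminate D.
Round 2: B 168, C 217, A 338. Eliminate B.

B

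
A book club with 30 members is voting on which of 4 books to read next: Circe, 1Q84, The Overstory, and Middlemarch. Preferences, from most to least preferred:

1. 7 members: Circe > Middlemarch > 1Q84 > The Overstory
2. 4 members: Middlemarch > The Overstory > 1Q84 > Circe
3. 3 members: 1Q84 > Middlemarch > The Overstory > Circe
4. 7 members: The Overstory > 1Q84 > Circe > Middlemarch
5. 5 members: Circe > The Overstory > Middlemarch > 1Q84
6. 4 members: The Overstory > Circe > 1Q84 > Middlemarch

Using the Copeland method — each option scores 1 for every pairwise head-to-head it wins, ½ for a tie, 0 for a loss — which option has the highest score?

Circe: beats 1Q84 and Middlemarch; loses to The Overstory → score 2.
1Q84: loses to Circe, The Overstory, and Middlemarch → score 0.
The Overstory: beats Circe, 1Q84, and Middlemarch → score 3.
Middlemarch: beats 1Q84; loses to Circe and The Overstory → score 1.
The Overstory has the best pairwise record.

The Overstory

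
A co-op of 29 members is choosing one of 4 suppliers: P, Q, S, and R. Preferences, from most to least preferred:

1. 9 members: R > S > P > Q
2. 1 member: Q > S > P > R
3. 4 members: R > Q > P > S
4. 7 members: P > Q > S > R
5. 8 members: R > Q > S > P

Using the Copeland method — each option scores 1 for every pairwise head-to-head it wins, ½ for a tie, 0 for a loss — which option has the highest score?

R

P: beats Q; loses to S and R → score 1.
Q: beats S; loses to P and R → score 1.
S: beats P; loses to Q and R → score 1.
R: beats P, Q, and S → score 3.
R has the best pairwise record.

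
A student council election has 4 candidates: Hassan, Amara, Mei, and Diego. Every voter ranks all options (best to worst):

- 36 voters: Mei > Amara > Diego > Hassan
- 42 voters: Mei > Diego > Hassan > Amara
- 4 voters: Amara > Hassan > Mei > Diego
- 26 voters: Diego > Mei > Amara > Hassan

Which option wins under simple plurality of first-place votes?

First-place votes: Hassan 0, Amara 4, Mei 78, Diego 26.
Mei has the most first-place votes.

Mei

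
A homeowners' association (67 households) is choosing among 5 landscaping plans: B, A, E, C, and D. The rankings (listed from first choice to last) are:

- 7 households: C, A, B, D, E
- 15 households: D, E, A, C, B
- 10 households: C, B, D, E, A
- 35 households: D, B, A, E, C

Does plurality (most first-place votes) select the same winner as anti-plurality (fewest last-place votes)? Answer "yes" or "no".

Plurality — first-place votes: B 0, A 0, E 0, C 17, D 50. Winner: D.
Anti-plurality — last-place votes: B 15, A 10, E 7, C 35, D 0. Winner: D.
The two methods agree.

yes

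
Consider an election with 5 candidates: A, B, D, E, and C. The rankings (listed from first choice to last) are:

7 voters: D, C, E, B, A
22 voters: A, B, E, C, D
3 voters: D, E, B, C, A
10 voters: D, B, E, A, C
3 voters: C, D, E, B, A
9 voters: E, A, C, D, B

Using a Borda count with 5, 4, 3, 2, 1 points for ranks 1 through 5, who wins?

E

A: 7·1 + 22·5 + 3·1 + 10·2 + 3·1 + 9·4 = 179
B: 7·2 + 22·4 + 3·3 + 10·4 + 3·2 + 9·1 = 166
D: 7·5 + 22·1 + 3·5 + 10·5 + 3·4 + 9·2 = 152
E: 7·3 + 22·3 + 3·4 + 10·3 + 3·3 + 9·5 = 183
C: 7·4 + 22·2 + 3·2 + 10·1 + 3·5 + 9·3 = 130
E has the highest Borda score (183).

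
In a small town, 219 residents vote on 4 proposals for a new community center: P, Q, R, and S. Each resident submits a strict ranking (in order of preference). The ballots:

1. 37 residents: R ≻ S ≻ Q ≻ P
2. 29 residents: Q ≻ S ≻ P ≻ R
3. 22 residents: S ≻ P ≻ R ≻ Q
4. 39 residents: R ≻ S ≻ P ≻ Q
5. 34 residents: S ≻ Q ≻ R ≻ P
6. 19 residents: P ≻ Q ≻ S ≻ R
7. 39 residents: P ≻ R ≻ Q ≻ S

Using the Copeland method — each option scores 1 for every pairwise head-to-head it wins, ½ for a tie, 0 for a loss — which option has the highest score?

P: beats Q; loses to R and S → score 1.
Q: loses to P, R, and S → score 0.
R: beats P, Q, and S → score 3.
S: beats P and Q; loses to R → score 2.
R has the best pairwise record.

R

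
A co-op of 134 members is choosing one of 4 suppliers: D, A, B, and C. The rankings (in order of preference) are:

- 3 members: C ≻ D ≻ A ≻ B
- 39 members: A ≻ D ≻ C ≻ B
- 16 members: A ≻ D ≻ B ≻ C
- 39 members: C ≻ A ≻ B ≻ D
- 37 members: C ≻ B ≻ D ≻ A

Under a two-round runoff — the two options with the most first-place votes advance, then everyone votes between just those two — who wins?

Round 1 first-place votes: D 0, A 55, B 0, C 79.
C and A advance.
Runoff: C is preferred to A by 79 voters; A by 55.
C wins the runoff.

C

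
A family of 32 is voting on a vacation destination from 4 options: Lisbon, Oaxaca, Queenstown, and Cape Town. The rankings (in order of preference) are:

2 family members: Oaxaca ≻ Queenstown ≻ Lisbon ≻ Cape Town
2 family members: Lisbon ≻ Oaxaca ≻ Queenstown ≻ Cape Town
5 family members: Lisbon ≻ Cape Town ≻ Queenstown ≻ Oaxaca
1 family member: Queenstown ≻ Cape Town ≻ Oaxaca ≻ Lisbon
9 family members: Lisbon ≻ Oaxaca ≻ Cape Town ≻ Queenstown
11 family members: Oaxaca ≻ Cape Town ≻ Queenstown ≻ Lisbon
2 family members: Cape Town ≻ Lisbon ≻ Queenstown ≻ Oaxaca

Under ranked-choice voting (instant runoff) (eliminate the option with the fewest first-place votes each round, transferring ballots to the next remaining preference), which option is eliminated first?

Queenstown

Round 1: Lisbon 16, Oaxaca 13, Queenstown 1, Cape Town 2. Eliminate Queenstown.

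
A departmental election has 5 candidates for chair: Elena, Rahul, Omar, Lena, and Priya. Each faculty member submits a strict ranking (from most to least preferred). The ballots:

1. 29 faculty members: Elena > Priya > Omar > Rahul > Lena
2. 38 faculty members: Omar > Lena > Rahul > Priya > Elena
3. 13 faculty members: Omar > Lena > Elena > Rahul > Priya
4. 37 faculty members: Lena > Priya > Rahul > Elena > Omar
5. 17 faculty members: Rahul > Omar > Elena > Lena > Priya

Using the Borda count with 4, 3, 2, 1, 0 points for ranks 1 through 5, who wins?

Lena

Elena: 29·4 + 38·0 + 13·2 + 37·1 + 17·2 = 213
Rahul: 29·1 + 38·2 + 13·1 + 37·2 + 17·4 = 260
Omar: 29·2 + 38·4 + 13·4 + 37·0 + 17·3 = 313
Lena: 29·0 + 38·3 + 13·3 + 37·4 + 17·1 = 318
Priya: 29·3 + 38·1 + 13·0 + 37·3 + 17·0 = 236
Lena has the highest Borda score (318).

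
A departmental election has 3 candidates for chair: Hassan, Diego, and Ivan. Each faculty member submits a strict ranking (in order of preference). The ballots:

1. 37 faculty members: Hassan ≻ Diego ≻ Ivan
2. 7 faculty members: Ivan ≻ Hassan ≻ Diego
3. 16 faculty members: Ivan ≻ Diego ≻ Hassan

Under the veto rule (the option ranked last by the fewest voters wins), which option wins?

Last-place votes: Hassan 16, Diego 7, Ivan 37.
Diego is ranked last by the fewest voters, so Diego wins.

Diego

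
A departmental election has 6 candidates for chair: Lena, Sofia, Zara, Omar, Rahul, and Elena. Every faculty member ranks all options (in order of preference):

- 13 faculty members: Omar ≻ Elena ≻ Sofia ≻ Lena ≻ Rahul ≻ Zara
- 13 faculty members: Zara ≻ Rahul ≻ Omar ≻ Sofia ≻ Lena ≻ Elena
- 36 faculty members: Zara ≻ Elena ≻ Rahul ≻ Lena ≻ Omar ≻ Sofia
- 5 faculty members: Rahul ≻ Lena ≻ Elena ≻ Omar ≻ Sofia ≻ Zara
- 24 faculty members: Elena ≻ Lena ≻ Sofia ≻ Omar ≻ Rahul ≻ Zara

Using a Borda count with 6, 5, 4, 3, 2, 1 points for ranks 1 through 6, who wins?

Lena: 13·3 + 13·2 + 36·3 + 5·5 + 24·5 = 318
Sofia: 13·4 + 13·3 + 36·1 + 5·2 + 24·4 = 233
Zara: 13·1 + 13·6 + 36·6 + 5·1 + 24·1 = 336
Omar: 13·6 + 13·4 + 36·2 + 5·3 + 24·3 = 289
Rahul: 13·2 + 13·5 + 36·4 + 5·6 + 24·2 = 313
Elena: 13·5 + 13·1 + 36·5 + 5·4 + 24·6 = 422
Elena has the highest Borda score (422).

Elena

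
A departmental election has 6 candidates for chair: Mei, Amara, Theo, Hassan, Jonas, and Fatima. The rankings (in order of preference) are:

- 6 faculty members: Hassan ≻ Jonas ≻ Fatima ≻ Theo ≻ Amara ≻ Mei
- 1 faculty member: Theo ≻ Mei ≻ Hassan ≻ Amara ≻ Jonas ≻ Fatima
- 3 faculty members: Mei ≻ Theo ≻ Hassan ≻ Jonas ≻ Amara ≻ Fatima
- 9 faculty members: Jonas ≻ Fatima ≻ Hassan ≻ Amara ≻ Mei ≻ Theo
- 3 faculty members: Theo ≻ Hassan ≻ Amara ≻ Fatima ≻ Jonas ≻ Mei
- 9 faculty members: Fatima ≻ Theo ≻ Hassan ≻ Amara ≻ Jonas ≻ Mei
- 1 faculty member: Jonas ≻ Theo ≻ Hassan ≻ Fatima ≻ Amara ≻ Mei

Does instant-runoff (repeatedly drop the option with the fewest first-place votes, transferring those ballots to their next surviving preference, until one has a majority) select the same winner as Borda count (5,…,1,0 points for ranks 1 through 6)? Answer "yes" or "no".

Instant-runoff — R1 Mei 3, Amara 0, Theo 4, Hassan 6, Jonas 10, Fatima 9 (Amara out); R2 Mei 3, Theo 4, Hassan 6, Jonas 10, Fatima 9 (Mei out); R3 Theo 7, Hassan 6, Jonas 10, Fatima 9 (Hassan out); R4 Theo 7, Jonas 16, Fatima 9 (Theo out); R5 Jonas 20, Fatima 12 (Jonas winner). Winner: Jonas.
Borda — scores: Mei 28, Amara 57, Theo 84, Hassan 111, Jonas 93, Fatima 107. Winner: Hassan.
The two methods disagree.

no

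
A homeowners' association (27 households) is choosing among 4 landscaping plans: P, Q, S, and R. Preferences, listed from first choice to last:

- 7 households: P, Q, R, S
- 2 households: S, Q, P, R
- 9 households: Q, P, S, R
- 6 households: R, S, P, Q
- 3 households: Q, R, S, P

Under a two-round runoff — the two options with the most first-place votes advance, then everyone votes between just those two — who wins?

Round 1 first-place votes: P 7, Q 12, S 2, R 6.
Q and P advance.
Runoff: Q is preferred to P by 14 voters; P by 13.
Q wins the runoff.

Q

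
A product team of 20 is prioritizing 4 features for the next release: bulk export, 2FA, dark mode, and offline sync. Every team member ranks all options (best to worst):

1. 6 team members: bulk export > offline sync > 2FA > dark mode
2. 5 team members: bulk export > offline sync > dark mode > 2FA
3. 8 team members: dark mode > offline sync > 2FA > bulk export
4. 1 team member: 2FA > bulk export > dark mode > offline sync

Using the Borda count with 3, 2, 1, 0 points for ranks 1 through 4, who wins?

bulk export: 6·3 + 5·3 + 8·0 + 1·2 = 35
2FA: 6·1 + 5·0 + 8·1 + 1·3 = 17
dark mode: 6·0 + 5·1 + 8·3 + 1·1 = 30
offline sync: 6·2 + 5·2 + 8·2 + 1·0 = 38
offline sync has the highest Borda score (38).

offline sync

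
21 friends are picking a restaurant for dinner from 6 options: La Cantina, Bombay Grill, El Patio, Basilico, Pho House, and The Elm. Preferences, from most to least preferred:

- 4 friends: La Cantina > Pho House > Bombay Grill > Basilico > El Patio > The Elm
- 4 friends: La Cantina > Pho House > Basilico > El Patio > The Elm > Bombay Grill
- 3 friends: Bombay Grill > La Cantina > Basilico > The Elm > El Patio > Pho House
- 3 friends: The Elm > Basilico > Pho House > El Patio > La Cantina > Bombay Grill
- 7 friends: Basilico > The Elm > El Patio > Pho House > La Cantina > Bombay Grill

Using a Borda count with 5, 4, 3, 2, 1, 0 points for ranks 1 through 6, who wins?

Basilico

La Cantina: 4·5 + 4·5 + 3·4 + 3·1 + 7·1 = 62
Bombay Grill: 4·3 + 4·0 + 3·5 + 3·0 + 7·0 = 27
El Patio: 4·1 + 4·2 + 3·1 + 3·2 + 7·3 = 42
Basilico: 4·2 + 4·3 + 3·3 + 3·4 + 7·5 = 76
Pho House: 4·4 + 4·4 + 3·0 + 3·3 + 7·2 = 55
The Elm: 4·0 + 4·1 + 3·2 + 3·5 + 7·4 = 53
Basilico has the highest Borda score (76).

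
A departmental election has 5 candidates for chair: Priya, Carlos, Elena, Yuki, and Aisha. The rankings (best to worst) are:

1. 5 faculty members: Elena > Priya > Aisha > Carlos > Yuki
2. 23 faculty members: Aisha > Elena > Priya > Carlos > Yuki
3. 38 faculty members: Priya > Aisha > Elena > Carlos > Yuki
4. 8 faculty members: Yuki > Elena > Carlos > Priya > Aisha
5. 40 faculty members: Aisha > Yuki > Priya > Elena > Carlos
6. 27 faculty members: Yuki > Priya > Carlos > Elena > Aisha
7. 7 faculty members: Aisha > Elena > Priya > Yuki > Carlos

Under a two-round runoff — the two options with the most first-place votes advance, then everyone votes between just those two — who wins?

Priya

Round 1 first-place votes: Priya 38, Carlos 0, Elena 5, Yuki 35, Aisha 70.
Aisha and Priya advance.
Runoff: Aisha is preferred to Priya by 70 voters; Priya by 78.
Priya wins the runoff.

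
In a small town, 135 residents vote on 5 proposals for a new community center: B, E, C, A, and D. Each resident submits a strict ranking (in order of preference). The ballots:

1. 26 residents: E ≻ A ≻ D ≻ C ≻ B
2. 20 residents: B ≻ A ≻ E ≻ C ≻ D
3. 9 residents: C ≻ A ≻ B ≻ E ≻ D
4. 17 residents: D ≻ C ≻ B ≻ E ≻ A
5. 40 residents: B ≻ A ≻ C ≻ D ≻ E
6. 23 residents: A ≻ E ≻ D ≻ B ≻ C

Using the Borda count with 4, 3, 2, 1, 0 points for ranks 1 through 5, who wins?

B: 26·0 + 20·4 + 9·2 + 17·2 + 40·4 + 23·1 = 315
E: 26·4 + 20·2 + 9·1 + 17·1 + 40·0 + 23·3 = 239
C: 26·1 + 20·1 + 9·4 + 17·3 + 40·2 + 23·0 = 213
A: 26·3 + 20·3 + 9·3 + 17·0 + 40·3 + 23·4 = 377
D: 26·2 + 20·0 + 9·0 + 17·4 + 40·1 + 23·2 = 206
A has the highest Borda score (377).

A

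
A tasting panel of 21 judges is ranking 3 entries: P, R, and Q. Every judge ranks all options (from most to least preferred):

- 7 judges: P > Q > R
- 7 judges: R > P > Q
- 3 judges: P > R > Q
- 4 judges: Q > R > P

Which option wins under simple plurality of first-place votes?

First-place votes: P 10, R 7, Q 4.
P has the most first-place votes.

P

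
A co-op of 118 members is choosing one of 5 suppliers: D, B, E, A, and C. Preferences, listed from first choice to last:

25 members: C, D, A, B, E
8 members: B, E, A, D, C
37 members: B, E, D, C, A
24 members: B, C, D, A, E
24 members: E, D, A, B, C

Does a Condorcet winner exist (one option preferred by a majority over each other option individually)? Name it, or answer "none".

B vs D: 69–49 for B.
B vs E: 94–24 for B.
B vs A: 69–49 for B.
B vs C: 93–25 for B.
B beats every other option head-to-head.

B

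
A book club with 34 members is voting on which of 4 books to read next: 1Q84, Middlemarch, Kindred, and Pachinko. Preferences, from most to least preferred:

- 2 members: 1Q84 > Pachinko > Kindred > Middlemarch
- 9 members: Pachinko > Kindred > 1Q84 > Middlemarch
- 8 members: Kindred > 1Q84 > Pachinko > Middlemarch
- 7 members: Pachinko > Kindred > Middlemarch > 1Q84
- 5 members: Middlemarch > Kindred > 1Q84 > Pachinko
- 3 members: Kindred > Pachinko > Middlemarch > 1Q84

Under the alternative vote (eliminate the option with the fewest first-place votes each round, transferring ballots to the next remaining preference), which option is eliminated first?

1Q84

Round 1: 1Q84 2, Middlemarch 5, Kindred 11, Pachinko 16. Eliminate 1Q84.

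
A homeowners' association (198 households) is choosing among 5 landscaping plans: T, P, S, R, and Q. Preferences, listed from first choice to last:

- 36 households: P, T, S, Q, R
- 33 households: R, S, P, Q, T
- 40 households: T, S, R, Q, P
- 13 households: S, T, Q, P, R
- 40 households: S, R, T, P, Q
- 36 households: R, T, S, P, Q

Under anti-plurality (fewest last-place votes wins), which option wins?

S

Last-place votes: T 33, P 40, S 0, R 49, Q 76.
S is ranked last by the fewest voters, so S wins.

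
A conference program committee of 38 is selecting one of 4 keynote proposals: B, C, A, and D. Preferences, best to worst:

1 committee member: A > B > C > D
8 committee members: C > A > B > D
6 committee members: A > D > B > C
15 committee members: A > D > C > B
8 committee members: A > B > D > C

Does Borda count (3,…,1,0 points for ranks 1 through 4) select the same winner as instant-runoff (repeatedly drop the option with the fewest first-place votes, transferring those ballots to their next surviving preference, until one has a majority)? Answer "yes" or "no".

Borda — scores: B 32, C 40, A 106, D 50. Winner: A.
Instant-runoff — R1 B 0, C 8, A 30, D 0 (A winner). Winner: A.
The two methods agree.

yes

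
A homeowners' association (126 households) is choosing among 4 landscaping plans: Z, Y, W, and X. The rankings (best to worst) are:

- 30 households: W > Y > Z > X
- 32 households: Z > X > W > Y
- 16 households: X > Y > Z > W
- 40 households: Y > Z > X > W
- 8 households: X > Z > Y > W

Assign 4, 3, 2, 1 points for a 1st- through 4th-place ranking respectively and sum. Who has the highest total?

Z: 30·2 + 32·4 + 16·2 + 40·3 + 8·3 = 364
Y: 30·3 + 32·1 + 16·3 + 40·4 + 8·2 = 346
W: 30·4 + 32·2 + 16·1 + 40·1 + 8·1 = 248
X: 30·1 + 32·3 + 16·4 + 40·2 + 8·4 = 302
Z has the highest Borda score (364).

Z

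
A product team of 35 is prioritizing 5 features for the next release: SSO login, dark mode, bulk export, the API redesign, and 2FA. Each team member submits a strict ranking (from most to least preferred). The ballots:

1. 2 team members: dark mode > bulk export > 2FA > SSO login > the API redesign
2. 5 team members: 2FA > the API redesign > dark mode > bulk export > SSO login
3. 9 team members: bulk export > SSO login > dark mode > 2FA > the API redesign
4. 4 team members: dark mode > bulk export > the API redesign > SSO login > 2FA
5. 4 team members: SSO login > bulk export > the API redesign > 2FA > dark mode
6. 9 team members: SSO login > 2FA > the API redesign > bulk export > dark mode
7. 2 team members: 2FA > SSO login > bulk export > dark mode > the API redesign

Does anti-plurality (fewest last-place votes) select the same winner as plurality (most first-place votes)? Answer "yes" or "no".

Anti-plurality — last-place votes: SSO login 5, dark mode 13, bulk export 0, the API redesign 13, 2FA 4. Winner: bulk export.
Plurality — first-place votes: SSO login 13, dark mode 6, bulk export 9, the API redesign 0, 2FA 7. Winner: SSO login.
The two methods disagree.

no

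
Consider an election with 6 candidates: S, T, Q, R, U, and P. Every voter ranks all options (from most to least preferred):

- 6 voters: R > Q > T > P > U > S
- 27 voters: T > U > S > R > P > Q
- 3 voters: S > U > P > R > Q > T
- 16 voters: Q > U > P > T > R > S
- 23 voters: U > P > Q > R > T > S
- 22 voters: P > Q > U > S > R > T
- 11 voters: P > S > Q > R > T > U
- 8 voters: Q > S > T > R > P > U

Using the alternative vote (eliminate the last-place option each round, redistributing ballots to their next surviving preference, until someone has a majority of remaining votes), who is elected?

P

Round 1: S 3, T 27, Q 24, R 6, U 23, P 33. Eliminate S.
Round 2: T 27, Q 24, R 6, U 26, P 33. Eliminate R.
Round 3: T 27, Q 30, U 26, P 33. Eliminate U.
Round 4: T 27, Q 30, P 59. P has a majority.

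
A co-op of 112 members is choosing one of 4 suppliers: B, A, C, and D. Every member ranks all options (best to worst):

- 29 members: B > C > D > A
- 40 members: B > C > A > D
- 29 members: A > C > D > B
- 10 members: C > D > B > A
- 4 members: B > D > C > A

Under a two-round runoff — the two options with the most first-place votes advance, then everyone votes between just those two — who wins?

B

Round 1 first-place votes: B 73, A 29, C 10, D 0.
B and A advance.
Runoff: B is preferred to A by 83 voters; A by 29.
B wins the runoff.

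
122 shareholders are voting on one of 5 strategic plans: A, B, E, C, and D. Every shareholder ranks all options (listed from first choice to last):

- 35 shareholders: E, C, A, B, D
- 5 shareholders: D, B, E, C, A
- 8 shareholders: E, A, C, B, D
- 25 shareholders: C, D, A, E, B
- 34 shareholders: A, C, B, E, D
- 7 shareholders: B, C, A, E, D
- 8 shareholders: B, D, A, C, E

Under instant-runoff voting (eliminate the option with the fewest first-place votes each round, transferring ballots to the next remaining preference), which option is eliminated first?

Round 1: A 34, B 15, E 43, C 25, D 5. Eliminate D.

D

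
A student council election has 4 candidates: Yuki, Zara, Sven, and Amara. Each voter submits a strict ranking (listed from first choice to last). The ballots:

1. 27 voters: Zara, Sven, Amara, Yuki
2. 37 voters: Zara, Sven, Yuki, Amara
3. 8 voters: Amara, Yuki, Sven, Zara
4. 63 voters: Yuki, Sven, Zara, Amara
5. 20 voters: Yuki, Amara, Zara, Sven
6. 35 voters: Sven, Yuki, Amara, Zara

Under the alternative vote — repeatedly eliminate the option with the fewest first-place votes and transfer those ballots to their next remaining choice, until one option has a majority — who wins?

Yuki

Round 1: Yuki 83, Zara 64, Sven 35, Amara 8. Eliminate Amara.
Round 2: Yuki 91, Zara 64, Sven 35. Eliminate Sven.
Round 3: Yuki 126, Zara 64. Yuki has a majority.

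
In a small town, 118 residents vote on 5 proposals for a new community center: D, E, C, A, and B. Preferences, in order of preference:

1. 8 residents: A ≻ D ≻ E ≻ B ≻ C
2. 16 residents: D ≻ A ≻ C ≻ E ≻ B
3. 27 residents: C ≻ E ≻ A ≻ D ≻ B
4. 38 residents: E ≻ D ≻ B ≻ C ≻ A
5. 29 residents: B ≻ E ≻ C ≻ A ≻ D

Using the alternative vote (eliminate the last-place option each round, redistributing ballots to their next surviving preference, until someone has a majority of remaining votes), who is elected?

Round 1: D 16, E 38, C 27, A 8, B 29. Eliminate A.
Round 2: D 24, E 38, C 27, B 29. Eliminate D.
Round 3: E 46, C 43, B 29. Eliminate B.
Round 4: E 75, C 43. E has a majority.

E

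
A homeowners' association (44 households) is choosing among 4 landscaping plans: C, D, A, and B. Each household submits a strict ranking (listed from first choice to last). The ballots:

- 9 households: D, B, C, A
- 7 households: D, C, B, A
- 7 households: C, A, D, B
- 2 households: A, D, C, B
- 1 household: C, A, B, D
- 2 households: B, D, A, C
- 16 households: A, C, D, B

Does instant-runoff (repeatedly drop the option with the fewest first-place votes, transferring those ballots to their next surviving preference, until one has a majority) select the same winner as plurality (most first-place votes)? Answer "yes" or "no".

Instant-runoff — R1 C 8, D 16, A 18, B 2 (B out); R2 C 8, D 18, A 18 (C out); R3 D 18, A 26 (A winner). Winner: A.
Plurality — first-place votes: C 8, D 16, A 18, B 2. Winner: A.
The two methods agree.

yes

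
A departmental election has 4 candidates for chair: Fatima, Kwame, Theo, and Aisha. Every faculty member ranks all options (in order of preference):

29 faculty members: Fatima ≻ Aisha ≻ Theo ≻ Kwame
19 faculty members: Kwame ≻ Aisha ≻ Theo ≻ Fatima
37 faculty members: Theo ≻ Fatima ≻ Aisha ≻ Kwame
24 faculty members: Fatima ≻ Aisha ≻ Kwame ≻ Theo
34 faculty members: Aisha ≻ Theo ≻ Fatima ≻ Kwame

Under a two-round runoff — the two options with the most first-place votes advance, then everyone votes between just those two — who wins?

Theo

Round 1 first-place votes: Fatima 53, Kwame 19, Theo 37, Aisha 34.
Fatima and Theo advance.
Runoff: Fatima is preferred to Theo by 53 voters; Theo by 90.
Theo wins the runoff.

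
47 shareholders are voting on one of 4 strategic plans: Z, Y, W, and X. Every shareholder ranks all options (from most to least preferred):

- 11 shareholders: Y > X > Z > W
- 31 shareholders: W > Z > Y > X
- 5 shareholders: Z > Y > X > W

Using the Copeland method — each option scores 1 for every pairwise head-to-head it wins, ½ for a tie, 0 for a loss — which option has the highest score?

W

Z: beats Y and X; loses to W → score 2.
Y: beats X; loses to Z and W → score 1.
W: beats Z, Y, and X → score 3.
X: loses to Z, Y, and W → score 0.
W has the best pairwise record.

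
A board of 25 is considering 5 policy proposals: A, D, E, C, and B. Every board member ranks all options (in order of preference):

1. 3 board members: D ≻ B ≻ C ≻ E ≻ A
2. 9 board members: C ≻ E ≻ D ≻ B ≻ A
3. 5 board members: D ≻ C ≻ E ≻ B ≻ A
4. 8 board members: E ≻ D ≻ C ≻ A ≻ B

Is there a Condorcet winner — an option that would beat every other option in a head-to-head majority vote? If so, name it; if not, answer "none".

none

Checking pairwise contests:
D beats A 25–0.
E beats D 17–8.
C beats E 17–8.
D beats C 16–9.
D beats B 25–0.
Every option loses at least one head-to-head, so there is no Condorcet winner.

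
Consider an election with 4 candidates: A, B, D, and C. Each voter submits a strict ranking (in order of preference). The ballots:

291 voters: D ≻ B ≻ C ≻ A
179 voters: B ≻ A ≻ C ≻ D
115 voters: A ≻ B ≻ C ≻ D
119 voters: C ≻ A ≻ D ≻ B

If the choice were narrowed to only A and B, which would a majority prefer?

B

Voters preferring A to B: 234; preferring B to A: 470.
B wins the head-to-head.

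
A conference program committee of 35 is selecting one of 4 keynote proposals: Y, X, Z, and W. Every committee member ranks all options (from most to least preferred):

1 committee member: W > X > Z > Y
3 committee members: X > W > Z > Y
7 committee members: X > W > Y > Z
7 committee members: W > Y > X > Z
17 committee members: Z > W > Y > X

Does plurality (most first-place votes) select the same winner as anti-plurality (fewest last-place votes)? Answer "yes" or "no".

no

Plurality — first-place votes: Y 0, X 10, Z 17, W 8. Winner: Z.
Anti-plurality — last-place votes: Y 4, X 17, Z 14, W 0. Winner: W.
The two methods disagree.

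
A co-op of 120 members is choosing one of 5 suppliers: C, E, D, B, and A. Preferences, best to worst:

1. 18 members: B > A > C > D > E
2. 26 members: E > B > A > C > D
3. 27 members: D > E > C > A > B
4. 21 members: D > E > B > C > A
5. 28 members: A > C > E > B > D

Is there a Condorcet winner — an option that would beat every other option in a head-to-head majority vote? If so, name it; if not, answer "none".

Checking pairwise contests:
E beats C 74–46.
D beats E 66–54.
C beats D 72–48.
E beats B 102–18.
E beats A 74–46.
Every option loses at least one head-to-head, so there is no Condorcet winner.

none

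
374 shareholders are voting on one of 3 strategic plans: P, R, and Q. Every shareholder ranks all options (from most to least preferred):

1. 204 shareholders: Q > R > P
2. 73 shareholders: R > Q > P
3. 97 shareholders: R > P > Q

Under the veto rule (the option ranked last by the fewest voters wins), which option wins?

R

Last-place votes: P 277, R 0, Q 97.
R is ranked last by the fewest voters, so R wins.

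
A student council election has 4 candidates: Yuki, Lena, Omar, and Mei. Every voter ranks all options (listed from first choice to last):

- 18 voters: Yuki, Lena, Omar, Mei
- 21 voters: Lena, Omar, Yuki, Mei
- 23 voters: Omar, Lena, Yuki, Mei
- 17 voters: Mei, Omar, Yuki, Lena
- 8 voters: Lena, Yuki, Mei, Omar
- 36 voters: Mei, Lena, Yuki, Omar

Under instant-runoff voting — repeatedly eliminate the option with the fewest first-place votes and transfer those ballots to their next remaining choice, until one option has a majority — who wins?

Lena

Round 1: Yuki 18, Lena 29, Omar 23, Mei 53. Eliminate Yuki.
Round 2: Lena 47, Omar 23, Mei 53. Eliminate Omar.
Round 3: Lena 70, Mei 53. Lena has a majority.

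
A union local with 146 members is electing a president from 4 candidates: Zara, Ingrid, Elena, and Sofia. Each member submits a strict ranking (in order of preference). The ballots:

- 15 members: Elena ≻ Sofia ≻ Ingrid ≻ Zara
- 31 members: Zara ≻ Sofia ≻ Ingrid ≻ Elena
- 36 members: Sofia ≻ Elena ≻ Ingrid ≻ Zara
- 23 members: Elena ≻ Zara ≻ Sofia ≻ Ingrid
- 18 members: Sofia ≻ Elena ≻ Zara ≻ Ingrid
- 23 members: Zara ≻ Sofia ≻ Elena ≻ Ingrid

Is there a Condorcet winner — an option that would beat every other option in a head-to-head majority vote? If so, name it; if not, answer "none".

none

Checking pairwise contests:
Elena beats Zara 92–54.
Zara beats Ingrid 95–51.
Sofia beats Elena 108–38.
Zara beats Sofia 77–69.
Every option loses at least one head-to-head, so there is no Condorcet winner.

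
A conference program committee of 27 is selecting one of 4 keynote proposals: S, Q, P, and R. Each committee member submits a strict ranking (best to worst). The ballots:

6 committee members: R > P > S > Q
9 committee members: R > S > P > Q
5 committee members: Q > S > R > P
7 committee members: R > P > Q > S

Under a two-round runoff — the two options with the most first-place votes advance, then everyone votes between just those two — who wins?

R

Round 1 first-place votes: S 0, Q 5, P 0, R 22.
R and Q advance.
Runoff: R is preferred to Q by 22 voters; Q by 5.
R wins the runoff.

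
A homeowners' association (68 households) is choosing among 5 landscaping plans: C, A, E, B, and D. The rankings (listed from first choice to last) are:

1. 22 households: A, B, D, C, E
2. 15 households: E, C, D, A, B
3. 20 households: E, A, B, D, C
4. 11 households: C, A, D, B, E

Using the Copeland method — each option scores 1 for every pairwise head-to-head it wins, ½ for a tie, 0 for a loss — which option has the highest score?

E

C: loses to A, E, B, and D → score 0.
A: beats C, B, and D; loses to E → score 3.
E: beats C, A, B, and D → score 4.
B: beats C and D; loses to A and E → score 2.
D: beats C; loses to A, E, and B → score 1.
E has the best pairwise record.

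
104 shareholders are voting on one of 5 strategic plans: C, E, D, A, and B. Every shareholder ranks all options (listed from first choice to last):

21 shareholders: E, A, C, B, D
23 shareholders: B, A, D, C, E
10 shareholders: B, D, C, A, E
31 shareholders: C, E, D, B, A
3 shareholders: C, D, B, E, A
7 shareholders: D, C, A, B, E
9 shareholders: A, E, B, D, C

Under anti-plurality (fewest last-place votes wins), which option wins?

Last-place votes: C 9, E 40, D 21, A 34, B 0.
B is ranked last by the fewest voters, so B wins.

B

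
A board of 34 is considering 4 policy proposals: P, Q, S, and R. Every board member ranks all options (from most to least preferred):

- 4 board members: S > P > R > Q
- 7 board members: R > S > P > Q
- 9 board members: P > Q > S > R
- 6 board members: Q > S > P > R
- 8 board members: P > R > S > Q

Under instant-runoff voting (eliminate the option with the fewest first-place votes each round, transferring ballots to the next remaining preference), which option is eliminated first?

Round 1: P 17, Q 6, S 4, R 7. Eliminate S.

S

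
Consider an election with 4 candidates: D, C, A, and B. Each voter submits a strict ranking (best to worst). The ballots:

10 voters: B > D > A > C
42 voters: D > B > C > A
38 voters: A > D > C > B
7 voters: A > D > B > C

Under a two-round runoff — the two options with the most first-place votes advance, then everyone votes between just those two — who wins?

D

Round 1 first-place votes: D 42, C 0, A 45, B 10.
A and D advance.
Runoff: A is preferred to D by 45 voters; D by 52.
D wins the runoff.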